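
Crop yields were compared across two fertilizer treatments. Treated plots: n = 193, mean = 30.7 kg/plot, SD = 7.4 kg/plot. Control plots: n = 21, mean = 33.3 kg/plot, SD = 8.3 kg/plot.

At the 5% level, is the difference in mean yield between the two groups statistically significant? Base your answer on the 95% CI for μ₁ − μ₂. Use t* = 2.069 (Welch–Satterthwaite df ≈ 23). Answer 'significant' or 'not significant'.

not significant

Standard errors of each mean: 7.4/√193 = 0.5327 and 8.3/√21 = 1.8112.
SE(x̄₁ − x̄₂) = √(0.5327² + 1.8112²) = 1.8879 for independent samples with unequal variances.
With t* = 2.069, the margin is 2.069 × 1.8879 = 3.9061.
x̄₁ − x̄₂ = 30.7 − 33.3 = -2.6000; the interval is -2.6000 ± 3.9061 = (-6.5061, 1.3061).
The interval (-6.5061, 1.3061) contains 0, so the difference is not significant.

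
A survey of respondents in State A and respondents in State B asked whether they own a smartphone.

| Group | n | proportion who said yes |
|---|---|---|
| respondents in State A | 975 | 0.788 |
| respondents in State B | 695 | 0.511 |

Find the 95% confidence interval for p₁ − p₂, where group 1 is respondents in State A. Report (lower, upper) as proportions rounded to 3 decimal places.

(0.232, 0.322)

Each SE is √(p̂(1−p̂)/n): √(0.7880·0.2120/975) = 0.01309 and √(0.5110·0.4890/695) = 0.01896.
SE(p̂₁ − p̂₂) = √(SE₁² + SE₂²) = √(0.0001713481 + 0.0003594816) = 0.02304, since the two samples are independent.
At 95% confidence z* = 1.960; margin = 1.960 × 0.02304 = 0.04516.
The difference is 0.7880 − 0.5110 = 0.2770, so the interval is 0.2770 ± 0.04516 = (0.232, 0.322).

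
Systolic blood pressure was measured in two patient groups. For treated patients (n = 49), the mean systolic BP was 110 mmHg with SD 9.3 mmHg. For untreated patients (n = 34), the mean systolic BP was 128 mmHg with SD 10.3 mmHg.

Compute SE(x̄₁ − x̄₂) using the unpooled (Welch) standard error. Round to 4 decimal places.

2.2103

Per-group SEs: s₁/√n₁ = 9.3/√49 = 1.3286, s₂/√n₂ = 10.3/√34 = 1.7664.
Unpooled SE of the difference: √(1.76517796 + 3.12016896) = 2.2103.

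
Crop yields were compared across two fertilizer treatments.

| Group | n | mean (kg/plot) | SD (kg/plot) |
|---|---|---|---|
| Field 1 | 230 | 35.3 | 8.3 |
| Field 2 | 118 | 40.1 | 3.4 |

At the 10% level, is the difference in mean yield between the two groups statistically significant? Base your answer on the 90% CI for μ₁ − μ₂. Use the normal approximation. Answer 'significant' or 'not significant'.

significant

Standard errors of each mean: 8.3/√230 = 0.5473 and 3.4/√118 = 0.3130.
SE(x̄₁ − x̄₂) = √(0.5473² + 0.3130²) = 0.6305 for independent samples with unequal variances.
With z* = 1.645, the margin is 1.645 × 0.6305 = 1.0372.
x̄₁ − x̄₂ = 35.3 − 40.1 = -4.8000; the interval is -4.8000 ± 1.0372 = (-5.8372, -3.7628).
The interval (-5.8372, -3.7628) does not contain 0, so the difference is significant.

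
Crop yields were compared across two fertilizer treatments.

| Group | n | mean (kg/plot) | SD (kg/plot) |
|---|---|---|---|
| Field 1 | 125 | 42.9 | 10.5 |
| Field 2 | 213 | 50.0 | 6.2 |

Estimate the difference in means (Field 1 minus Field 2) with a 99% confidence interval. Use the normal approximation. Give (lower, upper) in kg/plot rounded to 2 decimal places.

SE₁ = s₁/√n₁ = 10.5/√125 = 0.9391; SE₂ = 6.2/√213 = 0.4248.
Independent samples, unequal variances: SE_diff = √(SE₁² + SE₂²) = √(0.88190881 + 0.18045504) = 1.0307.
z* = 2.576, so margin of error = 2.576 × 1.0307 = 2.6551.
Difference in means = 42.9 − 50.0 = -7.1000.
-7.1000 ± 2.6551 → (-9.76, -4.44).

(-9.76, -4.44)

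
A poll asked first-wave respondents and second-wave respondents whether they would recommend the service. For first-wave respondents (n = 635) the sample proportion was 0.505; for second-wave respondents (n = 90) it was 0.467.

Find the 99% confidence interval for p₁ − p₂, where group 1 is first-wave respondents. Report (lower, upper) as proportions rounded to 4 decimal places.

Each SE is √(p̂(1−p̂)/n): √(0.5050·0.4950/635) = 0.01984 and √(0.4670·0.5330/90) = 0.05259.
SE(p̂₁ − p̂₂) = √(SE₁² + SE₂²) = √(0.0003936256 + 0.0027657081) = 0.05621, since the two samples are independent.
At 99% confidence z* = 2.576; margin = 2.576 × 0.05621 = 0.14480.
The difference is 0.5050 − 0.4670 = 0.0380, so the interval is 0.0380 ± 0.14480 = (-0.1068, 0.1828).

(-0.1068, 0.1828)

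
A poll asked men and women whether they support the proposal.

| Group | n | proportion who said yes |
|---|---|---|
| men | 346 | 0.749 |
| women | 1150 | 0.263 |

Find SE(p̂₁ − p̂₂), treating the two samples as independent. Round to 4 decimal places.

0.0267

The two standard errors are √(0.7490×0.2510/346) = 0.02331 and √(0.2630×0.7370/1150) = 0.01298.
Because the samples are independent, SE_diff = √(0.02331² + 0.01298²) = 0.02668.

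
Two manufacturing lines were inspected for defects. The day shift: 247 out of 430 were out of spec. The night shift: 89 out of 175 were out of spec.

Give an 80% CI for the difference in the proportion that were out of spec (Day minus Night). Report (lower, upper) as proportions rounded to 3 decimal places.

(0.009, 0.123)

p̂₁ = 247/430 = 0.5744 and p̂₂ = 89/175 = 0.5086.
SE₁ = √(p̂₁(1−p̂₁)/n₁) = √(0.5744·0.4256/430) = 0.02384; SE₂ = √(0.5086·0.4914/175) = 0.03779.
Independent samples: SE of the difference = √(SE₁² + SE₂²) = √(0.0005683456 + 0.0014280841) = 0.04468.
z* for 80% confidence is 1.282, so the margin of error is 1.282 × 0.04468 = 0.05728.
Point estimate p̂₁ − p̂₂ = 0.5744 − 0.5086 = 0.0658.
0.0658 ± 0.05728 → (0.009, 0.123).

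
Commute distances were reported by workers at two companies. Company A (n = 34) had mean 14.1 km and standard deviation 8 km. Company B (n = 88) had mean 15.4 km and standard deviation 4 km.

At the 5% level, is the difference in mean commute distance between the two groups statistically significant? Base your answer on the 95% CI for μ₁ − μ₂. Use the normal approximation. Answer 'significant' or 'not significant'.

not significant

Per-group SEs: s₁/√n₁ = 8/√34 = 1.3720, s₂/√n₂ = 4/√88 = 0.4264.
Unpooled SE of the difference: √(1.882384 + 0.18181696) = 1.4367.
Margin of error = z* · SE = 1.960 × 1.4367 = 2.8159.
x̄₁ − x̄₂ = 14.1 − 15.4 = -1.3000.
CI: -1.3000 ± 2.8159 = (-4.1159, 1.5159).
The interval (-4.1159, 1.5159) contains 0, so the difference is not significant.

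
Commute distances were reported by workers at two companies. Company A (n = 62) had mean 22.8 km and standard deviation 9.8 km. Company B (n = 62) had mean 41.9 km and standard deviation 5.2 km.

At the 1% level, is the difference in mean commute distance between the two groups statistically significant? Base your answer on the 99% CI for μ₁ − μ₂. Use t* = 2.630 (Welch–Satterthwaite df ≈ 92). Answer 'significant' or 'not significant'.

significant

Standard errors of each mean: 9.8/√62 = 1.2446 and 5.2/√62 = 0.6604.
SE(x̄₁ − x̄₂) = √(1.2446² + 0.6604²) = 1.4090 for independent samples with unequal variances.
With t* = 2.630, the margin is 2.630 × 1.4090 = 3.7057.
x̄₁ − x̄₂ = 22.8 − 41.9 = -19.1000; the interval is -19.1000 ± 3.7057 = (-22.8057, -15.3943).
The interval (-22.8057, -15.3943) does not contain 0, so the difference is significant.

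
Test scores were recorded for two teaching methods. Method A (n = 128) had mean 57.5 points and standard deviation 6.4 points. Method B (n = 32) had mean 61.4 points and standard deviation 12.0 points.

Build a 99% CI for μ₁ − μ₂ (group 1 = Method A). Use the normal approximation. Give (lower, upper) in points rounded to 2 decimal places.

Standard errors of each mean: 6.4/√128 = 0.5657 and 12.0/√32 = 2.1213.
SE(x̄₁ − x̄₂) = √(0.5657² + 2.1213²) = 2.1954 for independent samples with unequal variances.
With z* = 2.576, the margin is 2.576 × 2.1954 = 5.6554.
x̄₁ − x̄₂ = 57.5 − 61.4 = -3.9000; the interval is -3.9000 ± 5.6554 = (-9.56, 1.76).

(-9.56, 1.76)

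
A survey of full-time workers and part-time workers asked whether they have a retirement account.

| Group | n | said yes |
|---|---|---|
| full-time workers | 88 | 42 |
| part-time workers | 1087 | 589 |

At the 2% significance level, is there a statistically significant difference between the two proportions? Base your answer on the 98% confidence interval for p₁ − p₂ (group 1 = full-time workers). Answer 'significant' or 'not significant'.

p̂₁ = 42/88 = 0.4773 and p̂₂ = 589/1087 = 0.5419.
SE₁ = √(p̂₁(1−p̂₁)/n₁) = √(0.4773·0.5227/88) = 0.05325; SE₂ = √(0.5419·0.4581/1087) = 0.01511.
Independent samples: SE of the difference = √(SE₁² + SE₂²) = √(0.0028355625 + 0.0002283121) = 0.05535.
z* for 98% confidence is 2.326, so the margin of error is 2.326 × 0.05535 = 0.12874.
Point estimate p̂₁ − p̂₂ = 0.4773 − 0.5419 = -0.0646.
-0.0646 ± 0.12874 → (-0.19334, 0.06414).
The interval (-0.19334, 0.06414) contains 0, so the difference is not significant.

not significant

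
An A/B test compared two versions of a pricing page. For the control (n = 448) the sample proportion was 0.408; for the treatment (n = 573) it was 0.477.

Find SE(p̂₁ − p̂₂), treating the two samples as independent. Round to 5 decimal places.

0.03122

The two standard errors are √(0.4080×0.5920/448) = 0.02322 and √(0.4770×0.5230/573) = 0.02087.
Because the samples are independent, SE_diff = √(0.02322² + 0.02087²) = 0.03122.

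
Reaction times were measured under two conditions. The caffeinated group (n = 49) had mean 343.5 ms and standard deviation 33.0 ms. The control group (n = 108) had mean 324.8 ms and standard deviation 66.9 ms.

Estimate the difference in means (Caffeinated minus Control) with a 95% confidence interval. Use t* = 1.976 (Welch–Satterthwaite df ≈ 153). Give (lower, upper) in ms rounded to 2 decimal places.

(2.93, 34.47)

Per-group SEs: s₁/√n₁ = 33.0/√49 = 4.7143, s₂/√n₂ = 66.9/√108 = 6.4375.
Unpooled SE of the difference: √(22.22462449 + 41.44140625) = 7.9791.
Margin of error = t* · SE = 1.976 × 7.9791 = 15.7667.
x̄₁ − x̄₂ = 343.5 − 324.8 = 18.7000.
CI: 18.7000 ± 15.7667 = (2.93, 34.47).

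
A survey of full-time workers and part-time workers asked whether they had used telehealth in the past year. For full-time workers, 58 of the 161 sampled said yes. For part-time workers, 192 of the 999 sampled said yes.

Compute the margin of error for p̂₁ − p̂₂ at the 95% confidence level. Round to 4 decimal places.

p̂₁ = 58/161 = 0.3602 and p̂₂ = 192/999 = 0.1922.
SE₁ = √(p̂₁(1−p̂₁)/n₁) = √(0.3602·0.6398/161) = 0.03783; SE₂ = √(0.1922·0.8078/999) = 0.01247.
Independent samples: SE of the difference = √(SE₁² + SE₂²) = √(0.0014311089 + 0.0001555009) = 0.03983.
z* for 95% confidence is 1.960, so the margin of error is 1.960 × 0.03983 = 0.07807.

0.0781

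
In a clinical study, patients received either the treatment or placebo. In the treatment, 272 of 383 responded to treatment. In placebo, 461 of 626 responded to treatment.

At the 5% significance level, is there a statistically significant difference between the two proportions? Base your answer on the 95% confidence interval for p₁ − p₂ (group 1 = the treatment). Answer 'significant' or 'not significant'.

p̂₁ = 272/383 = 0.7102 and p̂₂ = 461/626 = 0.7364.
SE₁ = √(p̂₁(1−p̂₁)/n₁) = √(0.7102·0.2898/383) = 0.02318; SE₂ = √(0.7364·0.2636/626) = 0.01761.
Independent samples: SE of the difference = √(SE₁² + SE₂²) = √(0.0005373124 + 0.0003101121) = 0.02911.
z* for 95% confidence is 1.960, so the margin of error is 1.960 × 0.02911 = 0.05706.
Point estimate p̂₁ − p̂₂ = 0.7102 − 0.7364 = -0.0262.
-0.0262 ± 0.05706 → (-0.08326, 0.03086).
The interval (-0.08326, 0.03086) contains 0, so the difference is not significant.

not significant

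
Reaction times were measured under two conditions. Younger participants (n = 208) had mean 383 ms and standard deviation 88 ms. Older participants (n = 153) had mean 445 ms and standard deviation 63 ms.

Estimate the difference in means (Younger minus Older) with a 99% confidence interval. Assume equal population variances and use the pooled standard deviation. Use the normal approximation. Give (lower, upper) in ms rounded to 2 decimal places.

Pooled variance s_p² = [207·88² + 152·63²] / (208+153−2) = 6145.6713, so s_p = 78.3943.
SE_diff = s_p·√(1/n₁ + 1/n₂) = 78.3943·√(1/208 + 1/153) = 8.3495.
z* = 2.576; margin = 2.576 × 8.3495 = 21.5083.
Difference = 383 − 445 = -62.0000.
-62.0000 ± 21.5083 → (-83.51, -40.49).

(-83.51, -40.49)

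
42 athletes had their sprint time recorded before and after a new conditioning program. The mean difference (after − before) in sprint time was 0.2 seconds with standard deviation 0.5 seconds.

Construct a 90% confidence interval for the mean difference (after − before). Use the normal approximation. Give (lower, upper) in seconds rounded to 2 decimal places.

(0.07, 0.33)

Paired design: SE = s_d/√n = 0.5/√42 = 0.0772.
z* = 1.645; margin of error = 1.645 × 0.0772 = 0.1270.
0.2 ± 0.1270 → (0.07, 0.33).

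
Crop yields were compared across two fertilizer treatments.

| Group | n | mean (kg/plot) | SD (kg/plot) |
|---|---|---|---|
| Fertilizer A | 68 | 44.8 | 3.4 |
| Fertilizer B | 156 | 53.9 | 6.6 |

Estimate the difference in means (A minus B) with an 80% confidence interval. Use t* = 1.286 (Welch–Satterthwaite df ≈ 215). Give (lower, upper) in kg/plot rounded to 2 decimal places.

(-9.96, -8.24)

Per-group SEs: s₁/√n₁ = 3.4/√68 = 0.4123, s₂/√n₂ = 6.6/√156 = 0.5284.
Unpooled SE of the difference: √(0.16999129 + 0.27920656) = 0.6702.
Margin of error = t* · SE = 1.286 × 0.6702 = 0.8619.
x̄₁ − x̄₂ = 44.8 − 53.9 = -9.1000.
CI: -9.1000 ± 0.8619 = (-9.96, -8.24).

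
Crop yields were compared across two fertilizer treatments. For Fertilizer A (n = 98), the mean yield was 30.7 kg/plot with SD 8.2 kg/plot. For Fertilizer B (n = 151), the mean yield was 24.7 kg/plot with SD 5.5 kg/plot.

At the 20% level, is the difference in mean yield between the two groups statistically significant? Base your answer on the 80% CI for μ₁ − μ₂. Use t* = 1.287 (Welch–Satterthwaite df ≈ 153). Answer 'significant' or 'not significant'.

significant

SE₁ = s₁/√n₁ = 8.2/√98 = 0.8283; SE₂ = 5.5/√151 = 0.4476.
Independent samples, unequal variances: SE_diff = √(SE₁² + SE₂²) = √(0.68608089 + 0.20034576) = 0.9415.
t* = 1.287, so margin of error = 1.287 × 0.9415 = 1.2117.
Difference in means = 30.7 − 24.7 = 6.0000.
6.0000 ± 1.2117 → (4.7883, 7.2117).
The interval (4.7883, 7.2117) does not contain 0, so the difference is significant.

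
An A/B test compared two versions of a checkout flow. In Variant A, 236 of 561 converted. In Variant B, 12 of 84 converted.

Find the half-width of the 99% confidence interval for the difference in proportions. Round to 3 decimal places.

0.112

p̂₁ = 236/561 = 0.4207 and p̂₂ = 12/84 = 0.1429.
SE₁ = √(p̂₁(1−p̂₁)/n₁) = √(0.4207·0.5793/561) = 0.02084; SE₂ = √(0.1429·0.8571/84) = 0.03818.
Independent samples: SE of the difference = √(SE₁² + SE₂²) = √(0.0004343056 + 0.0014577124) = 0.04350.
z* for 99% confidence is 2.576, so the margin of error is 2.576 × 0.04350 = 0.11206.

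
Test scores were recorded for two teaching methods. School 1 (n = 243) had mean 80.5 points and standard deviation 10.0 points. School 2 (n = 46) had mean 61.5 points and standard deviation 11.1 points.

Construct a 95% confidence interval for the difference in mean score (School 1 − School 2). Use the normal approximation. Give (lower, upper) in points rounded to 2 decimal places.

(15.55, 22.45)

Per-group SEs: s₁/√n₁ = 10.0/√243 = 0.6415, s₂/√n₂ = 11.1/√46 = 1.6366.
Unpooled SE of the difference: √(0.41152225 + 2.67845956) = 1.7578.
Margin of error = z* · SE = 1.960 × 1.7578 = 3.4453.
x̄₁ − x̄₂ = 80.5 − 61.5 = 19.0000.
CI: 19.0000 ± 3.4453 = (15.55, 22.45).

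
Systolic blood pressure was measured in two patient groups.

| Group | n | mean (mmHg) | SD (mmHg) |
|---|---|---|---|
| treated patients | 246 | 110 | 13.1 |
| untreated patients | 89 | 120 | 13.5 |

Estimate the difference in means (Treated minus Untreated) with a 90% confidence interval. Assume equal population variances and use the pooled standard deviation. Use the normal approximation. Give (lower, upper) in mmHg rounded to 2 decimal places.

(-12.69, -7.31)

s_p = √[((n₁−1)s₁² + (n₂−1)s₂²)/(n₁+n₂−2)] = √[(245·13.1² + 88·13.5²)/333] = 13.2069.
SE = 13.2069·√(1/246 + 1/89) = 1.6337.
With z* = 1.645, margin = 1.645 × 1.6337 = 2.6874.
x̄₁ − x̄₂ = 110 − 120 = -10.0000; interval -10.0000 ± 2.6874 = (-12.69, -7.31).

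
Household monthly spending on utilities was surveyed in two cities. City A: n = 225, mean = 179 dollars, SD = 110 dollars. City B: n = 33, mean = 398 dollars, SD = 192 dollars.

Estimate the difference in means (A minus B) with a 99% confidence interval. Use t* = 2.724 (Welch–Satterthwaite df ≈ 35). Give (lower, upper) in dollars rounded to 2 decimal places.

SE₁ = s₁/√n₁ = 110/√225 = 7.3333; SE₂ = 192/√33 = 33.4229.
Independent samples, unequal variances: SE_diff = √(SE₁² + SE₂²) = √(53.77728889 + 1117.09024441) = 34.2179.
t* = 2.724, so margin of error = 2.724 × 34.2179 = 93.2096.
Difference in means = 179 − 398 = -219.0000.
-219.0000 ± 93.2096 → (-312.21, -125.79).

(-312.21, -125.79)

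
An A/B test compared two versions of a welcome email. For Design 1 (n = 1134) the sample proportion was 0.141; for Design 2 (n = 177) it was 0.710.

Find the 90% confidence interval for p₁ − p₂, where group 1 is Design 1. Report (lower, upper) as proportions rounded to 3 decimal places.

SE₁ = √(p̂₁(1−p̂₁)/n₁) = √(0.1410·0.8590/1134) = 0.01033; SE₂ = √(0.7100·0.2900/177) = 0.03411.
Independent samples: SE of the difference = √(SE₁² + SE₂²) = √(0.0001067089 + 0.0011634921) = 0.03564.
z* for 90% confidence is 1.645, so the margin of error is 1.645 × 0.03564 = 0.05863.
Point estimate p̂₁ − p̂₂ = 0.1410 − 0.7100 = -0.5690.
-0.5690 ± 0.05863 → (-0.628, -0.510).

(-0.628, -0.510)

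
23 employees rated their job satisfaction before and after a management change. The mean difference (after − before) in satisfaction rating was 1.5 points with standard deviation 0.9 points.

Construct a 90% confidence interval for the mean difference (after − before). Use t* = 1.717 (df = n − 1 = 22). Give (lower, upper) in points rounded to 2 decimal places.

This is a matched-pairs design, so SE = s_d/√n = 0.9/√23 = 0.1877.
Margin = 1.717 × 0.1877 = 0.3223; the interval is 1.5 ± 0.3223 = (1.18, 1.82).

(1.18, 1.82)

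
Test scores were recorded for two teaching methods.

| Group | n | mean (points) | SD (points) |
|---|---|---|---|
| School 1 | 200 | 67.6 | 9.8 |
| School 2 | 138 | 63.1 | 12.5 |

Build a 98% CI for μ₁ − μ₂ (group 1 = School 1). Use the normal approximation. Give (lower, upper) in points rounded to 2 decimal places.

(1.55, 7.45)

Standard errors of each mean: 9.8/√200 = 0.6930 and 12.5/√138 = 1.0641.
SE(x̄₁ − x̄₂) = √(0.6930² + 1.0641²) = 1.2699 for independent samples with unequal variances.
With z* = 2.326, the margin is 2.326 × 1.2699 = 2.9538.
x̄₁ − x̄₂ = 67.6 − 63.1 = 4.5000; the interval is 4.5000 ± 2.9538 = (1.55, 7.45).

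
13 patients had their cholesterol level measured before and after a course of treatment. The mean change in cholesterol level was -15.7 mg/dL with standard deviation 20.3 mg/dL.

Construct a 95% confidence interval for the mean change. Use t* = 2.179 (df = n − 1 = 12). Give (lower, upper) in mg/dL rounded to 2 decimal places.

Paired design: SE = s_d/√n = 20.3/√13 = 5.6302.
t* = 2.179; margin of error = 2.179 × 5.6302 = 12.2682.
-15.7 ± 12.2682 → (-27.97, -3.43).

(-27.97, -3.43)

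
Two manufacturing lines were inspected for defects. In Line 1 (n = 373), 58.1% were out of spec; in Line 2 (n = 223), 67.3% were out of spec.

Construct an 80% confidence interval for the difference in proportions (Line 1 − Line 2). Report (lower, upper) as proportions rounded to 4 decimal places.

(-0.1439, -0.0401)

Each SE is √(p̂(1−p̂)/n): √(0.5810·0.4190/373) = 0.02555 and √(0.6730·0.3270/223) = 0.03141.
SE(p̂₁ − p̂₂) = √(SE₁² + SE₂²) = √(0.0006528025 + 0.0009865881) = 0.04049, since the two samples are independent.
At 80% confidence z* = 1.282; margin = 1.282 × 0.04049 = 0.05191.
The difference is 0.5810 − 0.6730 = -0.0920, so the interval is -0.0920 ± 0.05191 = (-0.1439, -0.0401).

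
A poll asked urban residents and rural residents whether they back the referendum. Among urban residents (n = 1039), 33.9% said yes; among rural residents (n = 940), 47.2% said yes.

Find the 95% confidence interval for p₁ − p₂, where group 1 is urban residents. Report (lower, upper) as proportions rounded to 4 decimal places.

The two standard errors are √(0.3390×0.6610/1039) = 0.01469 and √(0.4720×0.5280/940) = 0.01628.
Because the samples are independent, SE_diff = √(0.01469² + 0.01628²) = 0.02193.
Using z* = 1.960 for 95%, ME = 1.960 × 0.02193 = 0.04298.
p̂₁ − p̂₂ = -0.1330; interval -0.1330 ± 0.04298 gives (-0.1760, -0.0900).

(-0.1760, -0.0900)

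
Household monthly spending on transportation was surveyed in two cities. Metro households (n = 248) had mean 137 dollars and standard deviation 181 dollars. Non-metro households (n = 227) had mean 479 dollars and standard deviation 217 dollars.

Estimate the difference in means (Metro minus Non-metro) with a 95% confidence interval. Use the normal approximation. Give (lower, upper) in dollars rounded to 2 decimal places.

Per-group SEs: s₁/√n₁ = 181/√248 = 11.4935, s₂/√n₂ = 217/√227 = 14.4028.
Unpooled SE of the difference: √(132.10054225 + 207.44064784) = 18.4266.
Margin of error = z* · SE = 1.960 × 18.4266 = 36.1161.
x̄₁ − x̄₂ = 137 − 479 = -342.0000.
CI: -342.0000 ± 36.1161 = (-378.12, -305.88).

(-378.12, -305.88)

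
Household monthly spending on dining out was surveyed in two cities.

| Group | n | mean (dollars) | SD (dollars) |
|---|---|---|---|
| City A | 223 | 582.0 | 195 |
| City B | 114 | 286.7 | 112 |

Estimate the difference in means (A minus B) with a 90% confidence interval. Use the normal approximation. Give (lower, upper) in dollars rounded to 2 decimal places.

(267.75, 322.85)

Per-group SEs: s₁/√n₁ = 195/√223 = 13.0582, s₂/√n₂ = 112/√114 = 10.4898.
Unpooled SE of the difference: √(170.51658724 + 110.03590404) = 16.7497.
Margin of error = z* · SE = 1.645 × 16.7497 = 27.5533.
x̄₁ − x̄₂ = 582.0 − 286.7 = 295.3000.
CI: 295.3000 ± 27.5533 = (267.75, 322.85).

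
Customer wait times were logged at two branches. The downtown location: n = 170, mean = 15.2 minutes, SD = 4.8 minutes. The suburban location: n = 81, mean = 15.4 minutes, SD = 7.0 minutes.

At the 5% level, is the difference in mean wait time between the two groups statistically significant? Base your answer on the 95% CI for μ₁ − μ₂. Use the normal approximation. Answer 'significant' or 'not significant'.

Standard errors of each mean: 4.8/√170 = 0.3681 and 7.0/√81 = 0.7778.
SE(x̄₁ − x̄₂) = √(0.3681² + 0.7778²) = 0.8605 for independent samples with unequal variances.
With z* = 1.960, the margin is 1.960 × 0.8605 = 1.6866.
x̄₁ − x̄₂ = 15.2 − 15.4 = -0.2000; the interval is -0.2000 ± 1.6866 = (-1.8866, 1.4866).
The interval (-1.8866, 1.4866) contains 0, so the difference is not significant.

not significant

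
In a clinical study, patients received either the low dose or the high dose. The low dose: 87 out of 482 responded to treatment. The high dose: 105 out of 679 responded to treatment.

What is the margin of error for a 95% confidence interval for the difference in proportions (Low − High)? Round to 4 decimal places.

p̂₁ = 87/482 = 0.1805 and p̂₂ = 105/679 = 0.1546.
SE₁ = √(p̂₁(1−p̂₁)/n₁) = √(0.1805·0.8195/482) = 0.01752; SE₂ = √(0.1546·0.8454/679) = 0.01387.
Independent samples: SE of the difference = √(SE₁² + SE₂²) = √(0.0003069504 + 0.0001923769) = 0.02235.
z* for 95% confidence is 1.960, so the margin of error is 1.960 × 0.02235 = 0.04381.

0.0438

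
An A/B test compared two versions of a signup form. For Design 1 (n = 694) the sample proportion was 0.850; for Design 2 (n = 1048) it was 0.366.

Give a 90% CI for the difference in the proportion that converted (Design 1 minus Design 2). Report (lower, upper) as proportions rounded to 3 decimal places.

(0.451, 0.517)

Each SE is √(p̂(1−p̂)/n): √(0.8500·0.1500/694) = 0.01355 and √(0.3660·0.6340/1048) = 0.01488.
SE(p̂₁ − p̂₂) = √(SE₁² + SE₂²) = √(0.0001836025 + 0.0002214144) = 0.02013, since the two samples are independent.
At 90% confidence z* = 1.645; margin = 1.645 × 0.02013 = 0.03311.
The difference is 0.8500 − 0.3660 = 0.4840, so the interval is 0.4840 ± 0.03311 = (0.451, 0.517).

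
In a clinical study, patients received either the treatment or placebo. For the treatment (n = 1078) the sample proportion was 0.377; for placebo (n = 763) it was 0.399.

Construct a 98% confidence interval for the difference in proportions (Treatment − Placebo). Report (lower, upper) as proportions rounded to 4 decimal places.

Each SE is √(p̂(1−p̂)/n): √(0.3770·0.6230/1078) = 0.01476 and √(0.3990·0.6010/763) = 0.01773.
SE(p̂₁ − p̂₂) = √(SE₁² + SE₂²) = √(0.0002178576 + 0.0003143529) = 0.02307, since the two samples are independent.
At 98% confidence z* = 2.326; margin = 2.326 × 0.02307 = 0.05366.
The difference is 0.3770 − 0.3990 = -0.0220, so the interval is -0.0220 ± 0.05366 = (-0.0757, 0.0317).

(-0.0757, 0.0317)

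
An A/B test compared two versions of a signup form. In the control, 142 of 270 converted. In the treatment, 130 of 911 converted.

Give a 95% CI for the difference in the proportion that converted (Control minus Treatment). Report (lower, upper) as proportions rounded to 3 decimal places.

(0.319, 0.447)

Sample proportions: 142/270 = 0.5259, 130/911 = 0.1427.
Each SE is √(p̂(1−p̂)/n): √(0.5259·0.4741/270) = 0.03039 and √(0.1427·0.8573/911) = 0.01159.
SE(p̂₁ − p̂₂) = √(SE₁² + SE₂²) = √(0.0009235521 + 0.0001343281) = 0.03253, since the two samples are independent.
At 95% confidence z* = 1.960; margin = 1.960 × 0.03253 = 0.06376.
The difference is 0.5259 − 0.1427 = 0.3832, so the interval is 0.3832 ± 0.06376 = (0.319, 0.447).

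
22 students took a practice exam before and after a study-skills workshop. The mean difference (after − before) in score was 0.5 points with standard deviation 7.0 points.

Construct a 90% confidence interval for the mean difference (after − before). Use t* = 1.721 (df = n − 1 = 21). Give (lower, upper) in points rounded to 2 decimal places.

(-2.07, 3.07)

This is a matched-pairs design, so SE = s_d/√n = 7.0/√22 = 1.4924.
Margin = 1.721 × 1.4924 = 2.5684; the interval is 0.5 ± 2.5684 = (-2.07, 3.07).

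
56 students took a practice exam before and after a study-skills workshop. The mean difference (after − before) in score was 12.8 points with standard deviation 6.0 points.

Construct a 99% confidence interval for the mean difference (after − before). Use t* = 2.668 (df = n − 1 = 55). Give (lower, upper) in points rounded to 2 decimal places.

(10.66, 14.94)

This is a matched-pairs design, so SE = s_d/√n = 6.0/√56 = 0.8018.
Margin = 2.668 × 0.8018 = 2.1392; the interval is 12.8 ± 2.1392 = (10.66, 14.94).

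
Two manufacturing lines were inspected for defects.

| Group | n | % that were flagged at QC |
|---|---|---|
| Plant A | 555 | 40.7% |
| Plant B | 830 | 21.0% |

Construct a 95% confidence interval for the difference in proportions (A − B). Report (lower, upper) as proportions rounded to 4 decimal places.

SE₁ = √(p̂₁(1−p̂₁)/n₁) = √(0.4070·0.5930/555) = 0.02085; SE₂ = √(0.2100·0.7900/830) = 0.01414.
Independent samples: SE of the difference = √(SE₁² + SE₂²) = √(0.0004347225 + 0.0001999396) = 0.02519.
z* for 95% confidence is 1.960, so the margin of error is 1.960 × 0.02519 = 0.04937.
Point estimate p̂₁ − p̂₂ = 0.4070 − 0.2100 = 0.1970.
0.1970 ± 0.04937 → (0.1476, 0.2464).

(0.1476, 0.2464)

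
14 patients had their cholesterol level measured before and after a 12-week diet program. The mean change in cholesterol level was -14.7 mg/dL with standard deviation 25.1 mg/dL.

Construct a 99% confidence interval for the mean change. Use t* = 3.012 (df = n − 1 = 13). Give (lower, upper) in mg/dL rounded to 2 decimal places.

Paired design: SE = s_d/√n = 25.1/√14 = 6.7083.
t* = 3.012; margin of error = 3.012 × 6.7083 = 20.2054.
-14.7 ± 20.2054 → (-34.91, 5.51).

(-34.91, 5.51)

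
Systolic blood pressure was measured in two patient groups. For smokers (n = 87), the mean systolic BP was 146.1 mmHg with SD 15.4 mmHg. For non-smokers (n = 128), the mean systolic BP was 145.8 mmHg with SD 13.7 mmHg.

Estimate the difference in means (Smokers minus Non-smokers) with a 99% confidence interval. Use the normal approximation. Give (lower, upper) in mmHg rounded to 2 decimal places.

SE₁ = s₁/√n₁ = 15.4/√87 = 1.6511; SE₂ = 13.7/√128 = 1.2109.
Independent samples, unequal variances: SE_diff = √(SE₁² + SE₂²) = √(2.72613121 + 1.46627881) = 2.0475.
z* = 2.576, so margin of error = 2.576 × 2.0475 = 5.2744.
Difference in means = 146.1 − 145.8 = 0.3000.
0.3000 ± 5.2744 → (-4.97, 5.57).

(-4.97, 5.57)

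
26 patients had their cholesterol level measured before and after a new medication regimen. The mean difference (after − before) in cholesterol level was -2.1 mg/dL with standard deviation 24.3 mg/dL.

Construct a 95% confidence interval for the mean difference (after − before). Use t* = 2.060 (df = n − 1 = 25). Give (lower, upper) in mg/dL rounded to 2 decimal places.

This is a matched-pairs design, so SE = s_d/√n = 24.3/√26 = 4.7656.
Margin = 2.060 × 4.7656 = 9.8171; the interval is -2.1 ± 9.8171 = (-11.92, 7.72).

(-11.92, 7.72)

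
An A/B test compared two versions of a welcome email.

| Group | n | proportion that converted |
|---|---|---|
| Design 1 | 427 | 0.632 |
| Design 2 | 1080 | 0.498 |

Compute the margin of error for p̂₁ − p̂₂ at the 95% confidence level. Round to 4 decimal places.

Each SE is √(p̂(1−p̂)/n): √(0.6320·0.3680/427) = 0.02334 and √(0.4980·0.5020/1080) = 0.01521.
SE(p̂₁ − p̂₂) = √(SE₁² + SE₂²) = √(0.0005447556 + 0.0002313441) = 0.02786, since the two samples are independent.
At 95% confidence z* = 1.960; margin = 1.960 × 0.02786 = 0.05461.

0.0546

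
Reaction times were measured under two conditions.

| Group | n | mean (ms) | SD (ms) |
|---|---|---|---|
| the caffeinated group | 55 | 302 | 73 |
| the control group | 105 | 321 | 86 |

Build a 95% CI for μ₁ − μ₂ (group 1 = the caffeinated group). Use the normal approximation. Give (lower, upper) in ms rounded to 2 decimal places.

(-44.35, 6.35)

Per-group SEs: s₁/√n₁ = 73/√55 = 9.8433, s₂/√n₂ = 86/√105 = 8.3927.
Unpooled SE of the difference: √(96.89055489 + 70.43741329) = 12.9355.
Margin of error = z* · SE = 1.960 × 12.9355 = 25.3536.
x̄₁ − x̄₂ = 302 − 321 = -19.0000.
CI: -19.0000 ± 25.3536 = (-44.35, 6.35).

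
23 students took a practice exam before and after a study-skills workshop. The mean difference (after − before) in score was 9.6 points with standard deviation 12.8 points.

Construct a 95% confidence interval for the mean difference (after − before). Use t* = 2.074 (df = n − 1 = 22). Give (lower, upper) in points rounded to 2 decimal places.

Paired design: SE = s_d/√n = 12.8/√23 = 2.6690.
t* = 2.074; margin of error = 2.074 × 2.6690 = 5.5355.
9.6 ± 5.5355 → (4.06, 15.14).

(4.06, 15.14)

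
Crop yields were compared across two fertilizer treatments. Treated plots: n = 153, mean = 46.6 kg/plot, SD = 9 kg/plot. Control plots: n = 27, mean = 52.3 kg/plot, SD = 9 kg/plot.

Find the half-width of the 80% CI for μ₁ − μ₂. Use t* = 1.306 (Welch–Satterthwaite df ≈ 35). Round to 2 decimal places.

SE₁ = s₁/√n₁ = 9/√153 = 0.7276; SE₂ = 9/√27 = 1.7321.
Independent samples, unequal variances: SE_diff = √(SE₁² + SE₂²) = √(0.52940176 + 3.00017041) = 1.8787.
t* = 1.306, so margin of error = 1.306 × 1.8787 = 2.4536.

2.45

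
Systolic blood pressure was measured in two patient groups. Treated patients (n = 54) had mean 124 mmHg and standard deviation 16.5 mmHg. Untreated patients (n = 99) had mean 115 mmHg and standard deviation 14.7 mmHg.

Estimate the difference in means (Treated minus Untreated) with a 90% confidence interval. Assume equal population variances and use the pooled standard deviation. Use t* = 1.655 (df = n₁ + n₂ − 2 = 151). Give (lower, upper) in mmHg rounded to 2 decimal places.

(4.70, 13.30)

s_p = √[((n₁−1)s₁² + (n₂−1)s₂²)/(n₁+n₂−2)] = √[(53·16.5² + 98·14.7²)/151] = 15.3558.
SE = 15.3558·√(1/54 + 1/99) = 2.5978.
With t* = 1.655, margin = 1.655 × 2.5978 = 4.2994.
x̄₁ − x̄₂ = 124 − 115 = 9.0000; interval 9.0000 ± 4.2994 = (4.70, 13.30).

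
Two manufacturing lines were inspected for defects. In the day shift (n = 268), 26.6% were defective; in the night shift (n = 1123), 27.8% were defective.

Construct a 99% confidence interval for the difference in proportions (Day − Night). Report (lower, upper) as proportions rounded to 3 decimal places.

(-0.090, 0.066)

The two standard errors are √(0.2660×0.7340/268) = 0.02699 and √(0.2780×0.7220/1123) = 0.01337.
Because the samples are independent, SE_diff = √(0.02699² + 0.01337²) = 0.03012.
Using z* = 2.576 for 99%, ME = 2.576 × 0.03012 = 0.07759.
p̂₁ − p̂₂ = -0.0120; interval -0.0120 ± 0.07759 gives (-0.090, 0.066).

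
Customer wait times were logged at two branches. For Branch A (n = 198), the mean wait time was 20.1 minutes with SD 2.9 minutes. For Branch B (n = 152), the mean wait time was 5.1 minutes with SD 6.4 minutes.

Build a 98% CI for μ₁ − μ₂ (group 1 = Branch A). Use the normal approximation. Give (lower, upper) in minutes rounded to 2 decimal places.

Standard errors of each mean: 2.9/√198 = 0.2061 and 6.4/√152 = 0.5191.
SE(x̄₁ − x̄₂) = √(0.2061² + 0.5191²) = 0.5585 for independent samples with unequal variances.
With z* = 2.326, the margin is 2.326 × 0.5585 = 1.2991.
x̄₁ − x̄₂ = 20.1 − 5.1 = 15.0000; the interval is 15.0000 ± 1.2991 = (13.70, 16.30).

(13.70, 16.30)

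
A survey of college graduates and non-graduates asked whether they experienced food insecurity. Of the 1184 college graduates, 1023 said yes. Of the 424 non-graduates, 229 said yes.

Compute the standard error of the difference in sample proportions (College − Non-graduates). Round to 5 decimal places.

p̂₁ = 1023/1184 = 0.8640 and p̂₂ = 229/424 = 0.5401.
SE₁ = √(p̂₁(1−p̂₁)/n₁) = √(0.8640·0.1360/1184) = 0.00996; SE₂ = √(0.5401·0.4599/424) = 0.02420.
Independent samples: SE of the difference = √(SE₁² + SE₂²) = √(0.0000992016 + 0.00058564) = 0.02617.

0.02617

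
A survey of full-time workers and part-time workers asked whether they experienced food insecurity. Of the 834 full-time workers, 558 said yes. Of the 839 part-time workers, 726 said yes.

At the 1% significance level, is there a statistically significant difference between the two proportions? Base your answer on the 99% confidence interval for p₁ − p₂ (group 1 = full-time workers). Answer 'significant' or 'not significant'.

First, p̂₁ = 558/834 = 0.6691; p̂₂ = 726/839 = 0.8653.
The two standard errors are √(0.6691×0.3309/834) = 0.01629 and √(0.8653×0.1347/839) = 0.01179.
Because the samples are independent, SE_diff = √(0.01629² + 0.01179²) = 0.02011.
Using z* = 2.576 for 99%, ME = 2.576 × 0.02011 = 0.05180.
p̂₁ − p̂₂ = -0.1962; interval -0.1962 ± 0.05180 gives (-0.24800, -0.14440).
The interval (-0.24800, -0.14440) does not contain 0, so the difference is significant.

significant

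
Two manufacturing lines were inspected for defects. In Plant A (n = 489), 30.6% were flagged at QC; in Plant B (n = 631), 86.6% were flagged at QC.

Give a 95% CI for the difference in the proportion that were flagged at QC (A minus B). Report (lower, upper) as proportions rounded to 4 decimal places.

(-0.6087, -0.5113)

The two standard errors are √(0.3060×0.6940/489) = 0.02084 and √(0.8660×0.1340/631) = 0.01356.
Because the samples are independent, SE_diff = √(0.02084² + 0.01356²) = 0.02486.
Using z* = 1.960 for 95%, ME = 1.960 × 0.02486 = 0.04873.
p̂₁ − p̂₂ = -0.5600; interval -0.5600 ± 0.04873 gives (-0.6087, -0.5113).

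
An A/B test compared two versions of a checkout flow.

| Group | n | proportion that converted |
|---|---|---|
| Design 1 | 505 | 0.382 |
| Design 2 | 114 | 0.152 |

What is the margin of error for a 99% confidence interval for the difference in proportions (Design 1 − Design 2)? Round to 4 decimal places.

0.1030

SE₁ = √(p̂₁(1−p̂₁)/n₁) = √(0.3820·0.6180/505) = 0.02162; SE₂ = √(0.1520·0.8480/114) = 0.03363.
Independent samples: SE of the difference = √(SE₁² + SE₂²) = √(0.0004674244 + 0.0011309769) = 0.03998.
z* for 99% confidence is 2.576, so the margin of error is 2.576 × 0.03998 = 0.10299.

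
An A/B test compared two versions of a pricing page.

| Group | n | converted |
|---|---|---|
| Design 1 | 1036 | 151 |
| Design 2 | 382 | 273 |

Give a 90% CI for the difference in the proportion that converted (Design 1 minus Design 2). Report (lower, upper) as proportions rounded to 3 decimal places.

p̂₁ = 151/1036 = 0.1458 and p̂₂ = 273/382 = 0.7147.
SE₁ = √(p̂₁(1−p̂₁)/n₁) = √(0.1458·0.8542/1036) = 0.01096; SE₂ = √(0.7147·0.2853/382) = 0.02310.
Independent samples: SE of the difference = √(SE₁² + SE₂²) = √(0.0001201216 + 0.00053361) = 0.02557.
z* for 90% confidence is 1.645, so the margin of error is 1.645 × 0.02557 = 0.04206.
Point estimate p̂₁ − p̂₂ = 0.1458 − 0.7147 = -0.5689.
-0.5689 ± 0.04206 → (-0.611, -0.527).

(-0.611, -0.527)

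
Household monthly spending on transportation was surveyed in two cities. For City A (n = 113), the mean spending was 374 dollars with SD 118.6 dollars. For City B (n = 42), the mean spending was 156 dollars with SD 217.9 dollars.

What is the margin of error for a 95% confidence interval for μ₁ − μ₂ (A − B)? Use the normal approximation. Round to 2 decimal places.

69.43

Per-group SEs: s₁/√n₁ = 118.6/√113 = 11.1569, s₂/√n₂ = 217.9/√42 = 33.6227.
Unpooled SE of the difference: √(124.47641761 + 1130.48595529) = 35.4254.
Margin of error = z* · SE = 1.960 × 35.4254 = 69.4338.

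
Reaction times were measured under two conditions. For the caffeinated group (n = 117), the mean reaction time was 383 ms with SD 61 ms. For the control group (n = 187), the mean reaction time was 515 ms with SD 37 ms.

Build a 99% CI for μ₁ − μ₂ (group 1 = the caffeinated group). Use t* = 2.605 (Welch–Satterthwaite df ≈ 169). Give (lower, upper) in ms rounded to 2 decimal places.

Standard errors of each mean: 61/√117 = 5.6395 and 37/√187 = 2.7057.
SE(x̄₁ − x̄₂) = √(5.6395² + 2.7057²) = 6.2550 for independent samples with unequal variances.
With t* = 2.605, the margin is 2.605 × 6.2550 = 16.2943.
x̄₁ − x̄₂ = 383 − 515 = -132.0000; the interval is -132.0000 ± 16.2943 = (-148.29, -115.71).

(-148.29, -115.71)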